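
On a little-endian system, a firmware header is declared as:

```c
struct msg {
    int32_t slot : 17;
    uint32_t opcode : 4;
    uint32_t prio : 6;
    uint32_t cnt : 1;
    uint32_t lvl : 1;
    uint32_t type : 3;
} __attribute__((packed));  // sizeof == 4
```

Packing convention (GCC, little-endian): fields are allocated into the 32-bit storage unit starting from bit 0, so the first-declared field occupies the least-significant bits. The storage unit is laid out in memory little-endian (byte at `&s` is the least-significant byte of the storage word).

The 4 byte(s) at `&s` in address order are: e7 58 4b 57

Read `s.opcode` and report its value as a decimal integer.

[0]=0xe7 [1]=0x58 [2]=0x4b [3]=0x57 (little-endian) → word 0x574b58e7
slot [0+:17] = (word>>0) & 0x1ffff = 88295
opcode [17+:4] = (word>>17) & 0xf = 5  ←
prio [21+:6] = (word>>21) & 0x3f = 58
cnt [27+:1] = (word>>27) & 0x1 = 0
lvl [28+:1] = (word>>28) & 0x1 = 1
type [29+:3] = (word>>29) & 0x7 = 2

5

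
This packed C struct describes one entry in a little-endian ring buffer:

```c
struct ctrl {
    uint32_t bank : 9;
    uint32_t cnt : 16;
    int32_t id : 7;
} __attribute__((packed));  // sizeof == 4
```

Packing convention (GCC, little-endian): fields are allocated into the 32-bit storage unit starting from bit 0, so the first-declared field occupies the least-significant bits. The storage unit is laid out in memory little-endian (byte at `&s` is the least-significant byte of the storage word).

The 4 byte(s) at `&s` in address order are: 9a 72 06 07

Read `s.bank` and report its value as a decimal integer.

154

[0]=0x9a [1]=0x72 [2]=0x06 [3]=0x07 (little-endian) → word 0x0706729a
bank [0+:9] = (word>>0) & 0x1ff = 154  ←
cnt [9+:16] = (word>>9) & 0xffff = 33593
id [25+:7] = (word>>25) & 0x7f = 3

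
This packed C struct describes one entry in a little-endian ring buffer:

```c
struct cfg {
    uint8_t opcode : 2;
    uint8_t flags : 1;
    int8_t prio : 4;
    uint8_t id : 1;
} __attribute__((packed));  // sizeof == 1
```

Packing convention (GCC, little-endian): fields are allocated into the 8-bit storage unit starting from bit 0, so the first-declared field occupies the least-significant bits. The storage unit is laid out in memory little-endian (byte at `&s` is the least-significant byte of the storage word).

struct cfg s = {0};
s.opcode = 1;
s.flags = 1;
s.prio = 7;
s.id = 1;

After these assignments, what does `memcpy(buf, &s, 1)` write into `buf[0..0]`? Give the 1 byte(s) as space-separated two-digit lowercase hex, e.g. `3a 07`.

opcode:2 = 1 → 0x1 << 0 → word 0x01
flags:1 = 1 → 0x1 << 2 → word 0x05
prio:4 = 7 → 0x7 << 3 → word 0x3d
id:1 = 1 → 0x1 << 7 → word 0xbd
word = 0xbd → little-endian bytes:
  [0]=0xbd

bd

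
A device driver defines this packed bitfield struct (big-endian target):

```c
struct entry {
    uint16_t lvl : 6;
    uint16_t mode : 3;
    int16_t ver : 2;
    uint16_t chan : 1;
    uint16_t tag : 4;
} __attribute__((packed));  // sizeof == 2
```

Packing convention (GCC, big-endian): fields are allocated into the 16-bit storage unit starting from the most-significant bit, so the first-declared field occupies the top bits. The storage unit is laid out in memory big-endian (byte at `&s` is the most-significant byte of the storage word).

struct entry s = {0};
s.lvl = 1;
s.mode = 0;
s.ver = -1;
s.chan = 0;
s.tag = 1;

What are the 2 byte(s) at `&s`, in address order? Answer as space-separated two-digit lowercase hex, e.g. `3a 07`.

lvl (6b) val=1 bits=0x1 at bit 10: 0x0400
mode (3b) val=0 bits=0x0 at bit 7: 0x0400
ver (2b) val=-1 bits=0x3 at bit 5: 0x0460
chan (1b) val=0 bits=0x0 at bit 4: 0x0460
tag (4b) val=1 bits=0x1 at bit 0: 0x0461
word = 0x0461 → big-endian bytes:
  [0]=0x04  [1]=0x61

04 61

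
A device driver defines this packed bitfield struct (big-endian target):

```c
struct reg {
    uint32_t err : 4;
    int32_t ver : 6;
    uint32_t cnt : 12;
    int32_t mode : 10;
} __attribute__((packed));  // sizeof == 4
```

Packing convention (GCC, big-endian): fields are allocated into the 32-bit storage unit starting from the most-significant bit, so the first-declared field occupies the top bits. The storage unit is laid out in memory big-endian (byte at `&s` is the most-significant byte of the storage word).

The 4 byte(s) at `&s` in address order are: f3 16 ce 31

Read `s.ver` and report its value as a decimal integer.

[0]=0xf3 [1]=0x16 [2]=0xce [3]=0x31 (big-endian) → word 0xf316ce31
err:4 @ bit 28 → (0xf316ce31>>28)&0xf = 0xf
ver:6 @ bit 22 → (0xf316ce31>>22)&0x3f = 0xc  ←
cnt:12 @ bit 10 → (0xf316ce31>>10)&0xfff = 0x5b3
mode:10 @ bit 0 → (0xf316ce31>>0)&0x3ff = 0x231
ver signed 6b, MSB=0: value = 12

12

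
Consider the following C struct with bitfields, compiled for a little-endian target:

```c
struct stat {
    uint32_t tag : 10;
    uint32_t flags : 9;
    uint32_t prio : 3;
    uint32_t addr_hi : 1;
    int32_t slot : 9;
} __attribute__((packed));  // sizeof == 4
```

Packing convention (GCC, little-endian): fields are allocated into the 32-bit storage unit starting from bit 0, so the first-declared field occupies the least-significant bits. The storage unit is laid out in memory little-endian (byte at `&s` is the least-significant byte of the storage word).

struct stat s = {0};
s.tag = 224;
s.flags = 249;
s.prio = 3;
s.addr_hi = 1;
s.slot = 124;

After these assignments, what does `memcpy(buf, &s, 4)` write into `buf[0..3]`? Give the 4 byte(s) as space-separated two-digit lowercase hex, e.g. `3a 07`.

tag:10 = 224 → 0xe0 << 0 → word 0x000000e0
flags:9 = 249 → 0xf9 << 10 → word 0x0003e4e0
prio:3 = 3 → 0x3 << 19 → word 0x001be4e0
addr_hi:1 = 1 → 0x1 << 22 → word 0x005be4e0
slot:9 = 124 → 0x7c << 23 → word 0x3e5be4e0
word = 0x3e5be4e0 → little-endian bytes:
  [0]=0xe0  [1]=0xe4  [2]=0x5b  [3]=0x3e

e0 e4 5b 3e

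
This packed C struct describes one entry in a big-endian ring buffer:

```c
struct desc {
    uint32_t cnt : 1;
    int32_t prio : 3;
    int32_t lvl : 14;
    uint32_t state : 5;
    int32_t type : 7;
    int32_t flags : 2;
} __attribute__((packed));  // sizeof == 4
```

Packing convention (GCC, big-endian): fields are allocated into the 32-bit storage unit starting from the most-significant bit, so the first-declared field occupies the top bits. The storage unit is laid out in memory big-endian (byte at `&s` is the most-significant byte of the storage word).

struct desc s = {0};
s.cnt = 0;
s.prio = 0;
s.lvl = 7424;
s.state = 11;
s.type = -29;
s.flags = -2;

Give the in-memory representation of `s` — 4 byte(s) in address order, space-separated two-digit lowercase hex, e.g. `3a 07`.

cnt:1 = 0 → 0x0 << 31 → word 0x00000000
prio:3 = 0 → 0x0 << 28 → word 0x00000000
lvl:14 = 7424 → 0x1d00 << 14 → word 0x07400000
state:5 = 11 → 0xb << 9 → word 0x07401600
type:7 = -29 → 0x63 << 2 → word 0x0740178c
flags:2 = -2 → 0x2 << 0 → word 0x0740178e
word = 0x0740178e → big-endian bytes:
  [0]=0x07  [1]=0x40  [2]=0x17  [3]=0x8e

07 40 17 8e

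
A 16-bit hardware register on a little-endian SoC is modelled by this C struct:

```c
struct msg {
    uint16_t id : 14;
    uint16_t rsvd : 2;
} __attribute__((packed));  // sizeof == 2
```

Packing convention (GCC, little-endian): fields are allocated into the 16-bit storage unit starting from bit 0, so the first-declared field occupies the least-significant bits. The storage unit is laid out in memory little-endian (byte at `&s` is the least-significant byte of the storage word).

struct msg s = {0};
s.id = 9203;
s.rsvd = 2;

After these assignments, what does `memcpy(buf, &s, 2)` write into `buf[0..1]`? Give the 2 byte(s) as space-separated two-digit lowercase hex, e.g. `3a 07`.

[0+:14] id=9203 & 0x3fff = 0x23f3; word=0x23f3
[14+:2] rsvd=2 & 0x3 = 0x2; word=0xa3f3
word = 0xa3f3 → little-endian bytes:
  [0]=0xf3  [1]=0xa3

f3 a3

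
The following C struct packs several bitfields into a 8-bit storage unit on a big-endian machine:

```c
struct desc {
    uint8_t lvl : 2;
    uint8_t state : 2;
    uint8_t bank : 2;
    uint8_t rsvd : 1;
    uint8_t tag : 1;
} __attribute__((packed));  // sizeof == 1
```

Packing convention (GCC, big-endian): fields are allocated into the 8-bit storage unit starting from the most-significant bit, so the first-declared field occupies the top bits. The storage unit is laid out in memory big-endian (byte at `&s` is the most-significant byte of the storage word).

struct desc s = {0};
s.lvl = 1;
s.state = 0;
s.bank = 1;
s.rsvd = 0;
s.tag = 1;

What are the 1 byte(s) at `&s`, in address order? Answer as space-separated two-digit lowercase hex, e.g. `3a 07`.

45

lvl (2b) val=1 bits=0x1 at bit 6: 0x40
state (2b) val=0 bits=0x0 at bit 4: 0x40
bank (2b) val=1 bits=0x1 at bit 2: 0x44
rsvd (1b) val=0 bits=0x0 at bit 1: 0x44
tag (1b) val=1 bits=0x1 at bit 0: 0x45
word = 0x45 → big-endian bytes:
  [0]=0x45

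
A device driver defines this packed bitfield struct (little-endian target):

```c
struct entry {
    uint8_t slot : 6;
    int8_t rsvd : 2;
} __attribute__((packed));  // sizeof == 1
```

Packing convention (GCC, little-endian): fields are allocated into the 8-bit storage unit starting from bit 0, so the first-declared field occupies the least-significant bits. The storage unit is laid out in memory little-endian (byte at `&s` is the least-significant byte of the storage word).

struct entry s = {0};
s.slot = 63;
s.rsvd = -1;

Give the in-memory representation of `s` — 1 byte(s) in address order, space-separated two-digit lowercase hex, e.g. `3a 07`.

ff

[0+:6] slot=63 & 0x3f = 0x3f; word=0x3f
[6+:2] rsvd=-1 & 0x3 = 0x3; word=0xff
word = 0xff → little-endian bytes:
  [0]=0xff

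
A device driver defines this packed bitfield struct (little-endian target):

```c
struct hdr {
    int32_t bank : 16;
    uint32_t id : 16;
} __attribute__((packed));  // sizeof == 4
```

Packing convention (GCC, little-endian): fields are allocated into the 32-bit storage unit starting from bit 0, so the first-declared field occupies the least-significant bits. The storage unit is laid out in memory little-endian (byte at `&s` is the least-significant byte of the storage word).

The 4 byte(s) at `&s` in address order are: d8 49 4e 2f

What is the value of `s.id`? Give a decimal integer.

[0]=0xd8 [1]=0x49 [2]=0x4e [3]=0x2f (little-endian) → word 0x2f4e49d8
bank [0+:16] = (word>>0) & 0xffff = 18904
id [16+:16] = (word>>16) & 0xffff = 12110  ←

12110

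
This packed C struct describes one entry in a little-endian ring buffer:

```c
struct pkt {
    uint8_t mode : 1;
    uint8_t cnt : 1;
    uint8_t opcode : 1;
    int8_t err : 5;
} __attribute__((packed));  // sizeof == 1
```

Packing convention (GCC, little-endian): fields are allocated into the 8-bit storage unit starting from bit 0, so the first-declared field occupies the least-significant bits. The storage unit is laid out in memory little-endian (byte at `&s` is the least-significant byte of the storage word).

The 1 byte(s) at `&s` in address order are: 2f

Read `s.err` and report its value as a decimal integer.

[0]=0x2f (little-endian) → word 0x2f
mode [0+:1] = (word>>0) & 0x1 = 1
cnt [1+:1] = (word>>1) & 0x1 = 1
opcode [2+:1] = (word>>2) & 0x1 = 1
err [3+:5] = (word>>3) & 0x1f = 5  ←
err signed 5b, MSB=0: value = 5

5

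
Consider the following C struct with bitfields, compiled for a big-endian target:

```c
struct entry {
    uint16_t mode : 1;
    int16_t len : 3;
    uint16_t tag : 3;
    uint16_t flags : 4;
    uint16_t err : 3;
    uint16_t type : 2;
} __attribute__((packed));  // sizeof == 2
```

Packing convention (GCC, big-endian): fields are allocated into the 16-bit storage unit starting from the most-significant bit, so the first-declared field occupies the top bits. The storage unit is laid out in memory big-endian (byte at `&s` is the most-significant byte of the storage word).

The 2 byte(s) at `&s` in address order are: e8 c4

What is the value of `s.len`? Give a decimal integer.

-2

[0]=0xe8 [1]=0xc4 (big-endian) → word 0xe8c4
mode [15+:1] = (word>>15) & 0x1 = 1
len [12+:3] = (word>>12) & 0x7 = 6  ←
tag [9+:3] = (word>>9) & 0x7 = 4
flags [5+:4] = (word>>5) & 0xf = 6
err [2+:3] = (word>>2) & 0x7 = 1
type [0+:2] = (word>>0) & 0x3 = 0
len signed 3b, MSB=1: 6 - 8 = -2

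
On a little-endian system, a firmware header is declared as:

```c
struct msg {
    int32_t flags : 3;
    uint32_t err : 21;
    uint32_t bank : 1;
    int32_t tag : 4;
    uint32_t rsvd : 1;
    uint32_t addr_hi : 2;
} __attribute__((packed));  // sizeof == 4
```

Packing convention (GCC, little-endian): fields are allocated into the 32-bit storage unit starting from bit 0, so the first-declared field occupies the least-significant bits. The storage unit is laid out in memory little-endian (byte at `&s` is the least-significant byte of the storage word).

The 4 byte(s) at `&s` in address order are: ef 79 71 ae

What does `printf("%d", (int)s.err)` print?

[0]=0xef [1]=0x79 [2]=0x71 [3]=0xae (little-endian) → word 0xae7179ef
flags [0+:3] = (word>>0) & 0x7 = 7
err [3+:21] = (word>>3) & 0x1fffff = 929597  ←
bank [24+:1] = (word>>24) & 0x1 = 0
tag [25+:4] = (word>>25) & 0xf = 7
rsvd [29+:1] = (word>>29) & 0x1 = 1
addr_hi [30+:2] = (word>>30) & 0x3 = 2

929597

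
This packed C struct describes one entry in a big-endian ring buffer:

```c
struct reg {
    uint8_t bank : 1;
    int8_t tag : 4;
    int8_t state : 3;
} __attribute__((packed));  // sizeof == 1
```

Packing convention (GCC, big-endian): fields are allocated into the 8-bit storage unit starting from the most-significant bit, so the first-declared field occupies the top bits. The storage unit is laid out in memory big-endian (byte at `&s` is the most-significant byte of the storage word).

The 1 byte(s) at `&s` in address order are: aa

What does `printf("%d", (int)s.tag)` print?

[0]=0xaa (big-endian) → word 0xaa
bank:1 @ bit 7 → (0xaa>>7)&0x1 = 0x1
tag:4 @ bit 3 → (0xaa>>3)&0xf = 0x5  ←
state:3 @ bit 0 → (0xaa>>0)&0x7 = 0x2
tag signed 4b, MSB=0: value = 5

5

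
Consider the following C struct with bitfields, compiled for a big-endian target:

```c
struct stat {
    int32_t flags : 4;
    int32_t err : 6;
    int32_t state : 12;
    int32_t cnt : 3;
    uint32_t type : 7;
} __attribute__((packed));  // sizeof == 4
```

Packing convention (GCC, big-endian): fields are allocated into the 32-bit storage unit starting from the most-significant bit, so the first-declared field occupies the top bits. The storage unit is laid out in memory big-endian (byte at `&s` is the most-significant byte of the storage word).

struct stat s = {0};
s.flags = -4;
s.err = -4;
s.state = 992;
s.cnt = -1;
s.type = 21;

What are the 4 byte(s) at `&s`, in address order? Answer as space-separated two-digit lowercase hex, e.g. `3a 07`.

cf 0f 83 95

flags:4 = -4 → 0xc << 28 → word 0xc0000000
err:6 = -4 → 0x3c << 22 → word 0xcf000000
state:12 = 992 → 0x3e0 << 10 → word 0xcf0f8000
cnt:3 = -1 → 0x7 << 7 → word 0xcf0f8380
type:7 = 21 → 0x15 << 0 → word 0xcf0f8395
word = 0xcf0f8395 → big-endian bytes:
  [0]=0xcf  [1]=0x0f  [2]=0x83  [3]=0x95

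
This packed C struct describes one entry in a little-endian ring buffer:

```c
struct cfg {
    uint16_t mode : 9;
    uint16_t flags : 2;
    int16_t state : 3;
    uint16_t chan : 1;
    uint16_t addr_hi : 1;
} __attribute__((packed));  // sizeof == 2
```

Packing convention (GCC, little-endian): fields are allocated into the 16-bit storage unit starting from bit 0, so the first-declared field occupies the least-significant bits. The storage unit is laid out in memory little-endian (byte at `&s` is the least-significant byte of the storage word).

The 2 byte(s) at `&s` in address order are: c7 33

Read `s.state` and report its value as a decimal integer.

-2

[0]=0xc7 [1]=0x33 (little-endian) → word 0x33c7
mode:9 @ bit 0 → (0x33c7>>0)&0x1ff = 0x1c7
flags:2 @ bit 9 → (0x33c7>>9)&0x3 = 0x1
state:3 @ bit 11 → (0x33c7>>11)&0x7 = 0x6  ←
chan:1 @ bit 14 → (0x33c7>>14)&0x1 = 0x0
addr_hi:1 @ bit 15 → (0x33c7>>15)&0x1 = 0x0
state signed 3b, MSB=1: 6 - 8 = -2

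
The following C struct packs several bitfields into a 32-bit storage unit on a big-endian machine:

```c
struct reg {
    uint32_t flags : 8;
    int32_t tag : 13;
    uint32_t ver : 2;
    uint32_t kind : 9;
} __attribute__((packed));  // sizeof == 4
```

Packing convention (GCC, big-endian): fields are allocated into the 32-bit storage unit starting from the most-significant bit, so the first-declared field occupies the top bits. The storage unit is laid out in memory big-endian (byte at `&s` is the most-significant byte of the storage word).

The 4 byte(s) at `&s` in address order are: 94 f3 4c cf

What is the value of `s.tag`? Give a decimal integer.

[0]=0x94 [1]=0xf3 [2]=0x4c [3]=0xcf (big-endian) → word 0x94f34ccf
flags:8 @ bit 24 → (0x94f34ccf>>24)&0xff = 0x94
tag:13 @ bit 11 → (0x94f34ccf>>11)&0x1fff = 0x1e69  ←
ver:2 @ bit 9 → (0x94f34ccf>>9)&0x3 = 0x2
kind:9 @ bit 0 → (0x94f34ccf>>0)&0x1ff = 0xcf
tag signed 13b, MSB=1: 7785 - 8192 = -407

-407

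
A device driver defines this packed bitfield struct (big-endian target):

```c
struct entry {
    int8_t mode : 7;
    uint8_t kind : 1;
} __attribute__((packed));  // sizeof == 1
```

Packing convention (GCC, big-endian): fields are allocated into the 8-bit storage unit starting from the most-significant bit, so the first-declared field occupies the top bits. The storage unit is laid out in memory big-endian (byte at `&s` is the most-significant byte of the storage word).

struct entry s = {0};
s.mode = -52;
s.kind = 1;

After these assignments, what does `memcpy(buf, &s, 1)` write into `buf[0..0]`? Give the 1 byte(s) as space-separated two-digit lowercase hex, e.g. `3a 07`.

99

mode:7 = -52 → 0x4c << 1 → word 0x98
kind:1 = 1 → 0x1 << 0 → word 0x99
word = 0x99 → big-endian bytes:
  [0]=0x99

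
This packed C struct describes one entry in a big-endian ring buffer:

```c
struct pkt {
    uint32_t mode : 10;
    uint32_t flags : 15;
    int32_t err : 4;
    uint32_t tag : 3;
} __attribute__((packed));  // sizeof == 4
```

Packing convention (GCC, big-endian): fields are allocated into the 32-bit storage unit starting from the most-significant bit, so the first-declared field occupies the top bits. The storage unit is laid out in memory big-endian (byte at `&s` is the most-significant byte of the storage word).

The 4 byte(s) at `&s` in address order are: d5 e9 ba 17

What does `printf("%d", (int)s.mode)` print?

855

[0]=0xd5 [1]=0xe9 [2]=0xba [3]=0x17 (big-endian) → word 0xd5e9ba17
mode:10 @ bit 22 → (0xd5e9ba17>>22)&0x3ff = 0x357  ←
flags:15 @ bit 7 → (0xd5e9ba17>>7)&0x7fff = 0x5374
err:4 @ bit 3 → (0xd5e9ba17>>3)&0xf = 0x2
tag:3 @ bit 0 → (0xd5e9ba17>>0)&0x7 = 0x7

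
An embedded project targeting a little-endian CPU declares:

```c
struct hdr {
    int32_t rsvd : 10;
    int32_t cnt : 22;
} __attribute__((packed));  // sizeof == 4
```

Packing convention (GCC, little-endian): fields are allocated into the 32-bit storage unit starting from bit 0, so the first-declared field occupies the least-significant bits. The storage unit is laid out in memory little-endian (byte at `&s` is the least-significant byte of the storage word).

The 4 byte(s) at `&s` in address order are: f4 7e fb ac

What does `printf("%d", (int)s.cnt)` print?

-1360161

[0]=0xf4 [1]=0x7e [2]=0xfb [3]=0xac (little-endian) → word 0xacfb7ef4
rsvd:10 @ bit 0 → (0xacfb7ef4>>0)&0x3ff = 0x2f4
cnt:22 @ bit 10 → (0xacfb7ef4>>10)&0x3fffff = 0x2b3edf  ←
cnt signed 22b, MSB=1: 2834143 - 4194304 = -1360161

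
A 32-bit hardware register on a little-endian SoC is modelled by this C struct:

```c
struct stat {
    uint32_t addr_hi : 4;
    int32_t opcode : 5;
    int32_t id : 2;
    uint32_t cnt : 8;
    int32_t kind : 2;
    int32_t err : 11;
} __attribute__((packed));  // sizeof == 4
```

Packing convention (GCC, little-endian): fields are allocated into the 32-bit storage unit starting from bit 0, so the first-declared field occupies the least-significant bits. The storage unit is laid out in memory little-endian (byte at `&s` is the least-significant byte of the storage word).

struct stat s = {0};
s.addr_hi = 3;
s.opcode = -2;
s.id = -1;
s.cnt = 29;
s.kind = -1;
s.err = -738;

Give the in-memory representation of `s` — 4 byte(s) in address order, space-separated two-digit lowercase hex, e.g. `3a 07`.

e3 ef d8 a3

[0+:4] addr_hi=3 & 0xf = 0x3; word=0x00000003
[4+:5] opcode=-2 & 0x1f = 0x1e; word=0x000001e3
[9+:2] id=-1 & 0x3 = 0x3; word=0x000007e3
[11+:8] cnt=29 & 0xff = 0x1d; word=0x0000efe3
[19+:2] kind=-1 & 0x3 = 0x3; word=0x0018efe3
[21+:11] err=-738 & 0x7ff = 0x51e; word=0xa3d8efe3
word = 0xa3d8efe3 → little-endian bytes:
  [0]=0xe3  [1]=0xef  [2]=0xd8  [3]=0xa3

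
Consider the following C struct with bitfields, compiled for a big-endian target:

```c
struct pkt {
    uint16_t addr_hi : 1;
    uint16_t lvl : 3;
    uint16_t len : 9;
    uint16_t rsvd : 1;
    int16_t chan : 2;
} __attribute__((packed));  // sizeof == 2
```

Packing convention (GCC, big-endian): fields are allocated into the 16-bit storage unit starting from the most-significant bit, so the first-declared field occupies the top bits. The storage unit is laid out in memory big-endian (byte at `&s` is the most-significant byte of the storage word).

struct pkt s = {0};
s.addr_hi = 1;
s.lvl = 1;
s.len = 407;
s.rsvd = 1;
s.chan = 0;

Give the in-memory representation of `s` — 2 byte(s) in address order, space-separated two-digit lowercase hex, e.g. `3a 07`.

9c bc

addr_hi:1 = 1 → 0x1 << 15 → word 0x8000
lvl:3 = 1 → 0x1 << 12 → word 0x9000
len:9 = 407 → 0x197 << 3 → word 0x9cb8
rsvd:1 = 1 → 0x1 << 2 → word 0x9cbc
chan:2 = 0 → 0x0 << 0 → word 0x9cbc
word = 0x9cbc → big-endian bytes:
  [0]=0x9c  [1]=0xbc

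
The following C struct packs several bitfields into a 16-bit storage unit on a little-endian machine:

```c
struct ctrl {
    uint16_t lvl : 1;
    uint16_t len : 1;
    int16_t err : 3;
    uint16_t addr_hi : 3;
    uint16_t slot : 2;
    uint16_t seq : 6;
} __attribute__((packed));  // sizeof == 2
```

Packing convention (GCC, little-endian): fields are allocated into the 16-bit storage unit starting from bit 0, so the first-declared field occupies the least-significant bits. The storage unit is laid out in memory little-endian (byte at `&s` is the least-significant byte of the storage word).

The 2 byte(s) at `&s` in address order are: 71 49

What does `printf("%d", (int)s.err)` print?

-4

[0]=0x71 [1]=0x49 (little-endian) → word 0x4971
lvl [0+:1] = (word>>0) & 0x1 = 1
len [1+:1] = (word>>1) & 0x1 = 0
err [2+:3] = (word>>2) & 0x7 = 4  ←
addr_hi [5+:3] = (word>>5) & 0x7 = 3
slot [8+:2] = (word>>8) & 0x3 = 1
seq [10+:6] = (word>>10) & 0x3f = 18
err signed 3b, MSB=1: 4 - 8 = -4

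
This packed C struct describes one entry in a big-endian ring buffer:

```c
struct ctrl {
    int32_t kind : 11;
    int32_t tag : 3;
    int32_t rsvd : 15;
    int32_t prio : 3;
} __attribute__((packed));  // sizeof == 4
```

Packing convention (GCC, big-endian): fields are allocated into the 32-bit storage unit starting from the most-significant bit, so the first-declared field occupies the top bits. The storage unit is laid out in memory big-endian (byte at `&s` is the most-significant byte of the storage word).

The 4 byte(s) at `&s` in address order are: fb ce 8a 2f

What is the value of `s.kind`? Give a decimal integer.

[0]=0xfb [1]=0xce [2]=0x8a [3]=0x2f (big-endian) → word 0xfbce8a2f
kind:11 @ bit 21 → (0xfbce8a2f>>21)&0x7ff = 0x7de  ←
tag:3 @ bit 18 → (0xfbce8a2f>>18)&0x7 = 0x3
rsvd:15 @ bit 3 → (0xfbce8a2f>>3)&0x7fff = 0x5145
prio:3 @ bit 0 → (0xfbce8a2f>>0)&0x7 = 0x7
kind signed 11b, MSB=1: 2014 - 2048 = -34

-34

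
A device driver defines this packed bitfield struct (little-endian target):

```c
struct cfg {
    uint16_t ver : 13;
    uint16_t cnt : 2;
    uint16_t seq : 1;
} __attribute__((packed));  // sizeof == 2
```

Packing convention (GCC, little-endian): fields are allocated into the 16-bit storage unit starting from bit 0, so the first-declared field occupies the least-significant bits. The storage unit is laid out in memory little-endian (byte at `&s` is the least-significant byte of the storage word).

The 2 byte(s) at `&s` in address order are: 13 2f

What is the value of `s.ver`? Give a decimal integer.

3859

[0]=0x13 [1]=0x2f (little-endian) → word 0x2f13
ver:13 @ bit 0 → (0x2f13>>0)&0x1fff = 0xf13  ←
cnt:2 @ bit 13 → (0x2f13>>13)&0x3 = 0x1
seq:1 @ bit 15 → (0x2f13>>15)&0x1 = 0x0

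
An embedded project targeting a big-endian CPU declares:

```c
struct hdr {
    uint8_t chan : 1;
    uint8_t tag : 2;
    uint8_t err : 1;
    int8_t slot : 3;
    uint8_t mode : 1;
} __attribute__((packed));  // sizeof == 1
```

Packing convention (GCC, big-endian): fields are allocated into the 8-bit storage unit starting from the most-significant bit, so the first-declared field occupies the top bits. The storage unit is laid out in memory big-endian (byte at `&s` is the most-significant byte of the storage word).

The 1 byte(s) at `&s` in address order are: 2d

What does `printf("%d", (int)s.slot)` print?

[0]=0x2d (big-endian) → word 0x2d
chan [7+:1] = (word>>7) & 0x1 = 0
tag [5+:2] = (word>>5) & 0x3 = 1
err [4+:1] = (word>>4) & 0x1 = 0
slot [1+:3] = (word>>1) & 0x7 = 6  ←
mode [0+:1] = (word>>0) & 0x1 = 1
slot signed 3b, MSB=1: 6 - 8 = -2

-2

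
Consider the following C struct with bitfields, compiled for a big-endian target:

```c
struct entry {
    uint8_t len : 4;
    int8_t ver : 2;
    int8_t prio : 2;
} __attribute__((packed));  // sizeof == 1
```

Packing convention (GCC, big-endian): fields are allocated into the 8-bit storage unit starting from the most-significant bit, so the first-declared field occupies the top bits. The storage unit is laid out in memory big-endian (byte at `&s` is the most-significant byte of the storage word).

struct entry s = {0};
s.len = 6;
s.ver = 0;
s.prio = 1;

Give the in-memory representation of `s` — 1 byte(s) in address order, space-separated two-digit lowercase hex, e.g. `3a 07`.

61

len:4 = 6 → 0x6 << 4 → word 0x60
ver:2 = 0 → 0x0 << 2 → word 0x60
prio:2 = 1 → 0x1 << 0 → word 0x61
word = 0x61 → big-endian bytes:
  [0]=0x61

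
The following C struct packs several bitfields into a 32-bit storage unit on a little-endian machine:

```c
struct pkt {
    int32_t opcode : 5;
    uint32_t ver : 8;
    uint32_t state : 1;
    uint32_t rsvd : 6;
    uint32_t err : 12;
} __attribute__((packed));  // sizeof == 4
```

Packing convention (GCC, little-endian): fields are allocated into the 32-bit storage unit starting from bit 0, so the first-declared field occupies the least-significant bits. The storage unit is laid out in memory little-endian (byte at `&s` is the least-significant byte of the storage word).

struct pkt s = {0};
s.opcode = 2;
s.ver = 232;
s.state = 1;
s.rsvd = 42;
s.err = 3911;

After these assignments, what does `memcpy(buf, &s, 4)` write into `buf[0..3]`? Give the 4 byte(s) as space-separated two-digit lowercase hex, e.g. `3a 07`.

02 bd 7a f4

opcode:5 = 2 → 0x2 << 0 → word 0x00000002
ver:8 = 232 → 0xe8 << 5 → word 0x00001d02
state:1 = 1 → 0x1 << 13 → word 0x00003d02
rsvd:6 = 42 → 0x2a << 14 → word 0x000abd02
err:12 = 3911 → 0xf47 << 20 → word 0xf47abd02
word = 0xf47abd02 → little-endian bytes:
  [0]=0x02  [1]=0xbd  [2]=0x7a  [3]=0xf4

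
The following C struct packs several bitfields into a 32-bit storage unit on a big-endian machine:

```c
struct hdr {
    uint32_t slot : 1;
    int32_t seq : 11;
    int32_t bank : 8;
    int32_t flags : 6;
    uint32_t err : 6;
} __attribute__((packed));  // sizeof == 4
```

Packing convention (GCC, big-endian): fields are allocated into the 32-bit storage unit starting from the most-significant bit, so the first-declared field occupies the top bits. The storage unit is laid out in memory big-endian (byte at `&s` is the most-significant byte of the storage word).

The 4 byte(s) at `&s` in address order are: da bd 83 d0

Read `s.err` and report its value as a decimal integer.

16

[0]=0xda [1]=0xbd [2]=0x83 [3]=0xd0 (big-endian) → word 0xdabd83d0
slot:1 @ bit 31 → (0xdabd83d0>>31)&0x1 = 0x1
seq:11 @ bit 20 → (0xdabd83d0>>20)&0x7ff = 0x5ab
bank:8 @ bit 12 → (0xdabd83d0>>12)&0xff = 0xd8
flags:6 @ bit 6 → (0xdabd83d0>>6)&0x3f = 0xf
err:6 @ bit 0 → (0xdabd83d0>>0)&0x3f = 0x10  ←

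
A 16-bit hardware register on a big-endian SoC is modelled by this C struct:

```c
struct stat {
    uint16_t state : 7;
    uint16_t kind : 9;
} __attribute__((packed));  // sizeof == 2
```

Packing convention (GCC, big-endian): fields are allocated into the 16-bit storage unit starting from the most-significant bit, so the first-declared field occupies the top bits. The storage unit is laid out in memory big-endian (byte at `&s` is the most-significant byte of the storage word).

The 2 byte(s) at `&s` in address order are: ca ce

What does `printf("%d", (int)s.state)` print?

[0]=0xca [1]=0xce (big-endian) → word 0xcace
state:7 @ bit 9 → (0xcace>>9)&0x7f = 0x65  ←
kind:9 @ bit 0 → (0xcace>>0)&0x1ff = 0xce

101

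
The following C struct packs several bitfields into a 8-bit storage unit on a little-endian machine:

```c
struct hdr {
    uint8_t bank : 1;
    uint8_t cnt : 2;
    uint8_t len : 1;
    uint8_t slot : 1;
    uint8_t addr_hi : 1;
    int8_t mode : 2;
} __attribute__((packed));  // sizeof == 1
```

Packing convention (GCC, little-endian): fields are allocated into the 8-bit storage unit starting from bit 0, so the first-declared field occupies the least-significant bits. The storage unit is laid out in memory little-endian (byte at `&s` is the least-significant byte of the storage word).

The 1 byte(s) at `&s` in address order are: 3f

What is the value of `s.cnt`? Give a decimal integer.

[0]=0x3f (little-endian) → word 0x3f
bank [0+:1] = (word>>0) & 0x1 = 1
cnt [1+:2] = (word>>1) & 0x3 = 3  ←
len [3+:1] = (word>>3) & 0x1 = 1
slot [4+:1] = (word>>4) & 0x1 = 1
addr_hi [5+:1] = (word>>5) & 0x1 = 1
mode [6+:2] = (word>>6) & 0x3 = 0

3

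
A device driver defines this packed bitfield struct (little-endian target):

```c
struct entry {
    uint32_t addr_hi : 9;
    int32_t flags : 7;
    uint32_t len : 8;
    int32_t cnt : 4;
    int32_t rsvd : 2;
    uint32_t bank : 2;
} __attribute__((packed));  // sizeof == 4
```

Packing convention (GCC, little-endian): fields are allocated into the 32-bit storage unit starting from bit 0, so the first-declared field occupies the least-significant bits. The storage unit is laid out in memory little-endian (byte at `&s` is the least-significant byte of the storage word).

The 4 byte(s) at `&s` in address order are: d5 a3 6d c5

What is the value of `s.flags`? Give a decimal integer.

-47

[0]=0xd5 [1]=0xa3 [2]=0x6d [3]=0xc5 (little-endian) → word 0xc56da3d5
addr_hi:9 @ bit 0 → (0xc56da3d5>>0)&0x1ff = 0x1d5
flags:7 @ bit 9 → (0xc56da3d5>>9)&0x7f = 0x51  ←
len:8 @ bit 16 → (0xc56da3d5>>16)&0xff = 0x6d
cnt:4 @ bit 24 → (0xc56da3d5>>24)&0xf = 0x5
rsvd:2 @ bit 28 → (0xc56da3d5>>28)&0x3 = 0x0
bank:2 @ bit 30 → (0xc56da3d5>>30)&0x3 = 0x3
flags signed 7b, MSB=1: 81 - 128 = -47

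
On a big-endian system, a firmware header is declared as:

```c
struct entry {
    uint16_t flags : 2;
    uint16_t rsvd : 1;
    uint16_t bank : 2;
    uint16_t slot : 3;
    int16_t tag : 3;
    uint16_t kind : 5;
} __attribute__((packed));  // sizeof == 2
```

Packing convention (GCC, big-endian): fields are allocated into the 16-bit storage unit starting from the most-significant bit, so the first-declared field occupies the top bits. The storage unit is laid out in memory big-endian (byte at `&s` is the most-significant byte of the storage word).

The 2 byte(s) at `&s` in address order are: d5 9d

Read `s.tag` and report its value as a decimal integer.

-4

[0]=0xd5 [1]=0x9d (big-endian) → word 0xd59d
flags [14+:2] = (word>>14) & 0x3 = 3
rsvd [13+:1] = (word>>13) & 0x1 = 0
bank [11+:2] = (word>>11) & 0x3 = 2
slot [8+:3] = (word>>8) & 0x7 = 5
tag [5+:3] = (word>>5) & 0x7 = 4  ←
kind [0+:5] = (word>>0) & 0x1f = 29
tag signed 3b, MSB=1: 4 - 8 = -4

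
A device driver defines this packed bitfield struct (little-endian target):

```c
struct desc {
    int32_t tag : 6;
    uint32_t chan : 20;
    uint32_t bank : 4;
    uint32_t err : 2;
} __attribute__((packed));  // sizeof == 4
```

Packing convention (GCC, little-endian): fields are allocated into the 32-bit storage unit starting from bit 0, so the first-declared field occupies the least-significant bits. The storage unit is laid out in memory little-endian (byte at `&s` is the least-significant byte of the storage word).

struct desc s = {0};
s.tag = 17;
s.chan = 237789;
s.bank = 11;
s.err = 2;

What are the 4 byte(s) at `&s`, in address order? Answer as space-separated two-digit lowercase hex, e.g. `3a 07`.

51 37 e8 ac

tag (6b) val=17 bits=0x11 at bit 0: 0x00000011
chan (20b) val=237789 bits=0x3a0dd at bit 6: 0x00e83751
bank (4b) val=11 bits=0xb at bit 26: 0x2ce83751
err (2b) val=2 bits=0x2 at bit 30: 0xace83751
word = 0xace83751 → little-endian bytes:
  [0]=0x51  [1]=0x37  [2]=0xe8  [3]=0xac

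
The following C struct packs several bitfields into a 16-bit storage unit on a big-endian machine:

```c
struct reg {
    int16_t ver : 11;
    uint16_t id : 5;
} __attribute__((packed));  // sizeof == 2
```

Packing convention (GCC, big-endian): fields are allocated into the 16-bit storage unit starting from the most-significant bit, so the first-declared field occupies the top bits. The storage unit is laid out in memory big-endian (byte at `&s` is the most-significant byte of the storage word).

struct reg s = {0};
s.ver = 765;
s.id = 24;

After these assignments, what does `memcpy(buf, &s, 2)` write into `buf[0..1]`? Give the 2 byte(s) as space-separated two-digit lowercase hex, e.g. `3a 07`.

ver:11 = 765 → 0x2fd << 5 → word 0x5fa0
id:5 = 24 → 0x18 << 0 → word 0x5fb8
word = 0x5fb8 → big-endian bytes:
  [0]=0x5f  [1]=0xb8

5f b8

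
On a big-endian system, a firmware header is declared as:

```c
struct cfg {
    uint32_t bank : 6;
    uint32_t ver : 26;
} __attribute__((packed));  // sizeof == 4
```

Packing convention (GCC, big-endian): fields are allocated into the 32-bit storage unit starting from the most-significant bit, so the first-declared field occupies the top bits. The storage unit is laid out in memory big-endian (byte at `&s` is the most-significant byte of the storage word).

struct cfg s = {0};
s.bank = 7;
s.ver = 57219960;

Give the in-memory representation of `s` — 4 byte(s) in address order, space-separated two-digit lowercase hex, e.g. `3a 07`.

bank:6 = 7 → 0x7 << 26 → word 0x1c000000
ver:26 = 57219960 → 0x3691b78 << 0 → word 0x1f691b78
word = 0x1f691b78 → big-endian bytes:
  [0]=0x1f  [1]=0x69  [2]=0x1b  [3]=0x78

1f 69 1b 78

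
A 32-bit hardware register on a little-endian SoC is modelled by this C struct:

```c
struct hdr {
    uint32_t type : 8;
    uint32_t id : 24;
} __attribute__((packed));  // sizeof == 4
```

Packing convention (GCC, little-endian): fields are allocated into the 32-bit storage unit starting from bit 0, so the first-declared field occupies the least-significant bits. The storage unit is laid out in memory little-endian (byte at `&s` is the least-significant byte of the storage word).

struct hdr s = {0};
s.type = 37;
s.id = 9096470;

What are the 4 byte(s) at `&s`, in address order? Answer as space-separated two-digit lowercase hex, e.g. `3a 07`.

[0+:8] type=37 & 0xff = 0x25; word=0x00000025
[8+:24] id=9096470 & 0xffffff = 0x8acd16; word=0x8acd1625
word = 0x8acd1625 → little-endian bytes:
  [0]=0x25  [1]=0x16  [2]=0xcd  [3]=0x8a

25 16 cd 8a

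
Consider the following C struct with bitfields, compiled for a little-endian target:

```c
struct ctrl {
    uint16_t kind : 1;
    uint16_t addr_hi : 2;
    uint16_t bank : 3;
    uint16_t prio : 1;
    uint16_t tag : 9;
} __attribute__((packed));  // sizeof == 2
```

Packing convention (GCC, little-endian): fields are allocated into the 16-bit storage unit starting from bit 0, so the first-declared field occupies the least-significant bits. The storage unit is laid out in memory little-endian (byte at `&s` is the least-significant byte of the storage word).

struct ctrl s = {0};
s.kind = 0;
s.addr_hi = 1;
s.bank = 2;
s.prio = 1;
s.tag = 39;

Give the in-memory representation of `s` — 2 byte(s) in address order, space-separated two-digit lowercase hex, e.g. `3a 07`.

kind:1 = 0 → 0x0 << 0 → word 0x0000
addr_hi:2 = 1 → 0x1 << 1 → word 0x0002
bank:3 = 2 → 0x2 << 3 → word 0x0012
prio:1 = 1 → 0x1 << 6 → word 0x0052
tag:9 = 39 → 0x27 << 7 → word 0x13d2
word = 0x13d2 → little-endian bytes:
  [0]=0xd2  [1]=0x13

d2 13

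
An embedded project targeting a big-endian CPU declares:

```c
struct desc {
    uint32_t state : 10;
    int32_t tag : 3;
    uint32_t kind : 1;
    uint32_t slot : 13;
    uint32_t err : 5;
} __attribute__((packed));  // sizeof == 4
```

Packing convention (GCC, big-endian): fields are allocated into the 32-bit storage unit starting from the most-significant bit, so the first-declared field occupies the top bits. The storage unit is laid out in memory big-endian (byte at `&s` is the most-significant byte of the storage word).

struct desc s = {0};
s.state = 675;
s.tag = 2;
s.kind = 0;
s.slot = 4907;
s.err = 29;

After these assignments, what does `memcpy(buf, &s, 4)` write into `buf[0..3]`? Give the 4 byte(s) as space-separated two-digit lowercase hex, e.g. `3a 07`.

a8 d2 65 7d

state:10 = 675 → 0x2a3 << 22 → word 0xa8c00000
tag:3 = 2 → 0x2 << 19 → word 0xa8d00000
kind:1 = 0 → 0x0 << 18 → word 0xa8d00000
slot:13 = 4907 → 0x132b << 5 → word 0xa8d26560
err:5 = 29 → 0x1d << 0 → word 0xa8d2657d
word = 0xa8d2657d → big-endian bytes:
  [0]=0xa8  [1]=0xd2  [2]=0x65  [3]=0x7d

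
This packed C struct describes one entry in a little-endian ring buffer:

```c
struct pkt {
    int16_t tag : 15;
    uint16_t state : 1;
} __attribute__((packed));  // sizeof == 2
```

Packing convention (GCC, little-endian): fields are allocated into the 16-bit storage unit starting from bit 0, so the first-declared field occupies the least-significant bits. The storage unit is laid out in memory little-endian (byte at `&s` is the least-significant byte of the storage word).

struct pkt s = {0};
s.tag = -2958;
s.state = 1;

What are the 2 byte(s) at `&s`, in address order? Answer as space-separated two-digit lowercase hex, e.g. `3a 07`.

72 f4

tag (15b) val=-2958 bits=0x7472 at bit 0: 0x7472
state (1b) val=1 bits=0x1 at bit 15: 0xf472
word = 0xf472 → little-endian bytes:
  [0]=0x72  [1]=0xf4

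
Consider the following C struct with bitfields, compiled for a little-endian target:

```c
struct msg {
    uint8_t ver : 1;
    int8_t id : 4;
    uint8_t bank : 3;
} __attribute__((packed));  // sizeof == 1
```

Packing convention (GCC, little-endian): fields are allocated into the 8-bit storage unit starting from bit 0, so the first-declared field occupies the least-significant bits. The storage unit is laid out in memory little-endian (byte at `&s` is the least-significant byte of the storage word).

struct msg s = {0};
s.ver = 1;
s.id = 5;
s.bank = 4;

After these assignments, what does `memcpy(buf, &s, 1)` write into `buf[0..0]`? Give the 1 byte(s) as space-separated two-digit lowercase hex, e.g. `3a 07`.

8b

ver:1 = 1 → 0x1 << 0 → word 0x01
id:4 = 5 → 0x5 << 1 → word 0x0b
bank:3 = 4 → 0x4 << 5 → word 0x8b
word = 0x8b → little-endian bytes:
  [0]=0x8b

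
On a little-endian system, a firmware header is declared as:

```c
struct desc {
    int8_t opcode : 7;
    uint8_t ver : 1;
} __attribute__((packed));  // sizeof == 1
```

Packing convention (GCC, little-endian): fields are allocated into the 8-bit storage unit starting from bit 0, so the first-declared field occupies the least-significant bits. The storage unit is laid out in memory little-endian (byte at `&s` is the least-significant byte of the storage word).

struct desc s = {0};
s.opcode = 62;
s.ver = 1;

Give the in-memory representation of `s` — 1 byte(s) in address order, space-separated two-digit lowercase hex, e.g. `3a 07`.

opcode:7 = 62 → 0x3e << 0 → word 0x3e
ver:1 = 1 → 0x1 << 7 → word 0xbe
word = 0xbe → little-endian bytes:
  [0]=0xbe

be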